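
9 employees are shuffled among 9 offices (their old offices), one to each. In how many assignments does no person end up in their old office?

The number of derangements of 9 is !9 = Σ_{k=0}^{9} (-1)^k·9!/k!
= 9! - 9!/1! + 9!/2! - 9!/3! + 9!/4! - 9!/5! + 9!/6! - 9!/7! + 9!/8! - 9!/9!
= 362880 - 362880 + 181440 - 60480 + 15120 - 3024 + 504 - 72 + 9 - 1
= 133496

133496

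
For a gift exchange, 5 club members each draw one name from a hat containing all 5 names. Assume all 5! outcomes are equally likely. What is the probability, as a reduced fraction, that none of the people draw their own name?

Favorable outcomes: !5 = 44.
Total outcomes: 5! = 120.
Probability = 44/120 = 11/30.

11/30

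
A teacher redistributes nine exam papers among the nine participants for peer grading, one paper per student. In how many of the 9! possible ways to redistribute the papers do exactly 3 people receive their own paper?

22260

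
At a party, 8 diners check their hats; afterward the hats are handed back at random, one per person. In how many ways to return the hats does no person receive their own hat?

14833

!8 is the nearest integer to 8!/e.
8! = 40320, and 40320/e ≈ 14832.90, so !8 = 14833.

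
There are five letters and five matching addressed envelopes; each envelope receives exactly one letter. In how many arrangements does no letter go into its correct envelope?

44

Recurrence: !5 = 4·(!4 + !3).
!5 = 4·(9 + 2) = 4·11 = 44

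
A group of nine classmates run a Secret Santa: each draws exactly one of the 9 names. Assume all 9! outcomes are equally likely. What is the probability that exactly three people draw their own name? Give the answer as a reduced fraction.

Favorable outcomes: C(9,3)·!6 = 84·265 = 22260.
Total outcomes: 9! = 362880.
Probability = 22260/362880 = 53/864.

53/864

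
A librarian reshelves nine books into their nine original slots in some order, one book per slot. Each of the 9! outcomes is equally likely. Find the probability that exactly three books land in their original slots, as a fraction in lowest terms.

53/864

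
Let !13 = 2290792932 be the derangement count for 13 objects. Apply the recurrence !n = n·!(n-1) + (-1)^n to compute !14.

!14 = 14·2290792932 + 1 = 32071101049.

32071101049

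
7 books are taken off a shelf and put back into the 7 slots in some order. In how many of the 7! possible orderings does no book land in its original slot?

1854

!7 = 7! · Σ_{k=0}^{7} (-1)^k/k!
= 7! - 7!/1! + 7!/2! - 7!/3! + 7!/4! - 7!/5! + 7!/6! - 7!/7!
= 5040 - 5040 + 2520 - 840 + 210 - 42 + 7 - 1
= 1854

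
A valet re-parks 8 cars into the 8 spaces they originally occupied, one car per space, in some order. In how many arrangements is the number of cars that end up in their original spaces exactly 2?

7420

Choose which 2 of the 8 are fixed: C(8,2) = 28.
The remaining 6 must be deranged: !6 = 265.
Total: 28 × 265 = 7420.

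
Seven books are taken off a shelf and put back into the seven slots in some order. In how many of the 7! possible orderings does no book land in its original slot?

1854

!7 is the nearest integer to 7!/e.
7! = 5040, and 5040/e ≈ 1854.11, so !7 = 1854.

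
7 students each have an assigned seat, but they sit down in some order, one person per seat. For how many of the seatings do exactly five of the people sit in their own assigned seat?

21

Choose which 5 of the 7 are fixed: C(7,5) = 21.
The remaining 2 must be deranged: !2 = 1.
Total: 21 × 1 = 21.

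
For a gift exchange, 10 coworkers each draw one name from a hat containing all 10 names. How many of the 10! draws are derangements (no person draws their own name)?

1334961

By inclusion-exclusion, !10 = Σ (-1)^k · 10!/k! for k=0..10
= 10! - 10!/1! + 10!/2! - 10!/3! + 10!/4! - 10!/5! + 10!/6! - 10!/7! + 10!/8! - 10!/9! + 10!/10!
= 3628800 - 3628800 + 1814400 - 604800 + 151200 - 30240 + 5040 - 720 + 90 - 10 + 1
= 1334961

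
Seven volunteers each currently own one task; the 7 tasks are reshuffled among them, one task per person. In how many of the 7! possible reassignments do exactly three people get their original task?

315

Choose which 3 of the 7 are fixed: C(7,3) = 35.
The other 4 form a derangement: !4 = 9.
Total: 35 × 9 = 315.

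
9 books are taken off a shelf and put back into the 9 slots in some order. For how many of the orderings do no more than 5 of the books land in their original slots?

362675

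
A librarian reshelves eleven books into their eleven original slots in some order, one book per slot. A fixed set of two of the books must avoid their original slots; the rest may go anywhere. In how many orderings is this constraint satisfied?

33022080

Inclusion-exclusion on the 2 forbidden self-matches:
Σ_{j=0}^{2} (-1)^j C(2,j)(11-j)!
= C(2,0)·11! - C(2,1)·10! + C(2,2)·9!
= 39916800 - 7257600 + 362880
= 33022080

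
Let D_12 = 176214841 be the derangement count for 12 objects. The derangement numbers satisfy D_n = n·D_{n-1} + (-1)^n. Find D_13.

D_13 = 13·176214841 - 1 = 2290792932.

2290792932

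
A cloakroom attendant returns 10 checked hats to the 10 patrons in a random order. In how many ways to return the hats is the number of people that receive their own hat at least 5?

13264

# with exactly i fixed is C(10,i)·!(10-i); sum over i=5..10:
  i=5: C(10,5)·!5 = 252·44 = 11088
  i=6: C(10,6)·!4 = 210·9 = 1890
  i=7: C(10,7)·!3 = 120·2 = 240
  i=8: C(10,8)·!2 = 45·1 = 45
  i=9: C(10,9)·!1 = 10·0 = 0
  i=10: C(10,10)·!0 = 1·1 = 1
Total = 13264.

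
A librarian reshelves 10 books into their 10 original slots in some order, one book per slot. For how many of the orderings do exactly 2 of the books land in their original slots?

667485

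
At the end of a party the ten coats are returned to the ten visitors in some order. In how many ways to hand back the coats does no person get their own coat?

The subfactorial !10 = [10!/e] (nearest integer).
10! = 3628800, and 3628800/e ≈ 1334960.92, so !10 = 1334961.

1334961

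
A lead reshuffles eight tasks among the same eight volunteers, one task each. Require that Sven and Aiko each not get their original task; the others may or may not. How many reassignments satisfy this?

30960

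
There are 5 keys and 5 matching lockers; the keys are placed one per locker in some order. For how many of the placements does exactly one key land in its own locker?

Pick the single fixed position: C(5,1) = 5 ways.
The other 4 form a derangement: !4 = 9.
Total: 5 × 9 = 45.

45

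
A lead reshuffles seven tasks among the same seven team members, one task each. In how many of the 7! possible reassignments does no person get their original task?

1854

Use !n = (n-1)(!(n-1) + !(n-2)).
!7 = 6·(265 + 44) = 6·309 = 1854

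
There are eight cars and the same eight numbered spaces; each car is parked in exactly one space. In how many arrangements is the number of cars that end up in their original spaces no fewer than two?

# with exactly i fixed is C(8,i)·!(8-i); sum over i=2..8:
  i=2: C(8,2)·!6 = 28·265 = 7420
  i=3: C(8,3)·!5 = 56·44 = 2464
  i=4: C(8,4)·!4 = 70·9 = 630
  i=5: C(8,5)·!3 = 56·2 = 112
  i=6: C(8,6)·!2 = 28·1 = 28
  i=7: C(8,7)·!1 = 8·0 = 0
  i=8: C(8,8)·!0 = 1·1 = 1
Total = 10655.

10655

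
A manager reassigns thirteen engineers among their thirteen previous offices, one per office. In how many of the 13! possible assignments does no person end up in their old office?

2290792932

Use !n = n·!(n-1) + (-1)^n.
!13 = 13·176214841 - 1 = 2290792932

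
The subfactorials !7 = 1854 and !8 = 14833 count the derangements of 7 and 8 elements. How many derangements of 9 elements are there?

133496

!9 = (9-1)·(!8 + !7) = 8·(14833 + 1854) = 8·16687 = 133496.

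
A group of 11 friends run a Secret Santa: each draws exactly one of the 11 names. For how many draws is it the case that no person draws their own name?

14684570

The number of derangements of 11 is !11 = Σ_{k=0}^{11} (-1)^k·11!/k!
= 11! - 11!/1! + 11!/2! - 11!/3! + 11!/4! - 11!/5! + 11!/6! - 11!/7! + 11!/8! - 11!/9! + 11!/10! - 11!/11!
= 39916800 - 39916800 + 19958400 - 6652800 + 1663200 - 332640 + 55440 - 7920 + 990 - 110 + 11 - 1
= 14684570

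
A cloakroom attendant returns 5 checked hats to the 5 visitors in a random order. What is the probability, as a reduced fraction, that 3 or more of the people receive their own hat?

11/120

Favorable outcomes: Σ_{i≥3} C(5,i)·!(5-i) = 10·1 + 5·0 + 1·1 = 11.
Total outcomes: 5! = 120.
Probability = 11/120 = 11/120.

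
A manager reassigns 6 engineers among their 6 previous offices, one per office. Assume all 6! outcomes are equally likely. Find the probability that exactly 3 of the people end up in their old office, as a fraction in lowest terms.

1/18

Favorable outcomes: C(6,3)·!3 = 20·2 = 40.
Total outcomes: 6! = 720.
Probability = 40/720 = 1/18.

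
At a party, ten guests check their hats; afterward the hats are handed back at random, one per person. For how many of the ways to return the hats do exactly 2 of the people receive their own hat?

667485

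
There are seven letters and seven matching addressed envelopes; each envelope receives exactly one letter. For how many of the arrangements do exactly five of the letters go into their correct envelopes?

Choose which 5 of the 7 are fixed: C(7,5) = 21.
The remaining 2 must be deranged: !2 = 1.
Total: 21 × 1 = 21.

21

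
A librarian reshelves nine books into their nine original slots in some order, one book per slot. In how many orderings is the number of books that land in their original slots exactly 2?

66744

Pick the 2 fixed positions: C(9,2) = 36 ways.
The other 7 form a derangement: !7 = 1854.
Total: 36 × 1854 = 66744.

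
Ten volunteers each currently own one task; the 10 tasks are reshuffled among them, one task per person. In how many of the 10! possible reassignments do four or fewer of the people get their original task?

3615536

# with exactly i fixed is C(10,i)·!(10-i); sum over i=0..4:
  i=0: C(10,0)·!10 = 1·1334961 = 1334961
  i=1: C(10,1)·!9 = 10·133496 = 1334960
  i=2: C(10,2)·!8 = 45·14833 = 667485
  i=3: C(10,3)·!7 = 120·1854 = 222480
  i=4: C(10,4)·!6 = 210·265 = 55650
Total = 3615536.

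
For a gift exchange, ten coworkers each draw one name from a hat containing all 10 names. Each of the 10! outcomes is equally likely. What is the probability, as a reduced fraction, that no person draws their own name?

Favorable outcomes: !10 = 1334961.
Total outcomes: 10! = 3628800.
Probability = 1334961/3628800 = 16481/44800.

16481/44800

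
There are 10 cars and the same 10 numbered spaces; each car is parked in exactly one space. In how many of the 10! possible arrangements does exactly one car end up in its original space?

Choose which one of the 10 is fixed: C(10,1) = 10.
The remaining 9 must be deranged: !9 = 133496.
Total: 10 × 133496 = 1334960.

1334960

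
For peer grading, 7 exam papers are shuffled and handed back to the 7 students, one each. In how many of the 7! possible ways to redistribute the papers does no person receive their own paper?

1854

Recurrence: !7 = 7·!6 + (-1)^7.
!7 = 7·265 - 1 = 1854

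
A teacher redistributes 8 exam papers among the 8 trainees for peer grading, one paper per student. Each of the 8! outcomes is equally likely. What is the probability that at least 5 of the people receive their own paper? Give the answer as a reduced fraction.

47/13440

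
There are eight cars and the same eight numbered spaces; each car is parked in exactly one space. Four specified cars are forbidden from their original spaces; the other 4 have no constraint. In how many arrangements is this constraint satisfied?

24024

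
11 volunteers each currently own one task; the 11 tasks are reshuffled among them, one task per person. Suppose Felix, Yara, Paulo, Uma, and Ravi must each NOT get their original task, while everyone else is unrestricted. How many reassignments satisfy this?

25022880

Let A_j be the event that the j-th constrained one is fixed. By inclusion-exclusion over the 5 events:
Σ_{j=0}^{5} (-1)^j C(5,j)(11-j)!
= C(5,0)·11! - C(5,1)·10! + C(5,2)·9! - C(5,3)·8! + C(5,4)·7! - C(5,5)·6!
= 39916800 - 18144000 + 3628800 - 403200 + 25200 - 720
= 25022880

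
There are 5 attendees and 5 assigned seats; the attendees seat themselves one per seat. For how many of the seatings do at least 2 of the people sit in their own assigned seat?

31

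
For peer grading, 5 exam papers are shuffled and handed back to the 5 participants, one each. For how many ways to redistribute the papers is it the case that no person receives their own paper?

44

Recurrence: !5 = 4·(!4 + !3).
!5 = 4·(9 + 2) = 4·11 = 44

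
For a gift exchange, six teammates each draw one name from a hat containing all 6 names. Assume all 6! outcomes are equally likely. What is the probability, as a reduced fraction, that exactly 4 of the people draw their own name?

1/48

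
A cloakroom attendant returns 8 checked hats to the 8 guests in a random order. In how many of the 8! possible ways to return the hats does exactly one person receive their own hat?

Pick the single fixed position: C(8,1) = 8 ways.
The remaining 7 must be deranged: !7 = 1854.
Total: 8 × 1854 = 14832.

14832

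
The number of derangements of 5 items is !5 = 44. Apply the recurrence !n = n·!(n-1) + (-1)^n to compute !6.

265

!6 = 6·44 + 1 = 265.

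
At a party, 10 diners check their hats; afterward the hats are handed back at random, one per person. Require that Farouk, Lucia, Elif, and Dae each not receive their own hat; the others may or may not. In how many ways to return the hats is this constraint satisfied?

2399760

Let A_j be the event that the j-th constrained one is fixed. By inclusion-exclusion over the 4 events:
Σ_{j=0}^{4} (-1)^j C(4,j)(10-j)!
= C(4,0)·10! - C(4,1)·9! + C(4,2)·8! - C(4,3)·7! + C(4,4)·6!
= 3628800 - 1451520 + 241920 - 20160 + 720
= 2399760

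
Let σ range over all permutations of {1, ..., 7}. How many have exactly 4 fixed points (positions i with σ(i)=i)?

70

Pick the 4 fixed positions: C(7,4) = 35 ways.
The other 3 form a derangement: !3 = 2.
Total: 35 × 2 = 70.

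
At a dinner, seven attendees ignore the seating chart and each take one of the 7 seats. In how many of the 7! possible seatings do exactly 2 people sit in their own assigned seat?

Choose which 2 of the 7 are fixed: C(7,2) = 21.
The other 5 form a derangement: !5 = 44.
Total: 21 × 44 = 924.

924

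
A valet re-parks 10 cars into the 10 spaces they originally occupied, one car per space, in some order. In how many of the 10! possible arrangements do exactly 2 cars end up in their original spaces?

Choose which 2 of the 10 are fixed: C(10,2) = 45.
The other 8 form a derangement: !8 = 14833.
Total: 45 × 14833 = 667485.

667485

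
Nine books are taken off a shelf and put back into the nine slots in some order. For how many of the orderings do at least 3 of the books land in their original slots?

29143

Sum C(9,i)·!(9-i) for i = 3..9:
  i=3: C(9,3)·!6 = 84·265 = 22260
  i=4: C(9,4)·!5 = 126·44 = 5544
  i=5: C(9,5)·!4 = 126·9 = 1134
  i=6: C(9,6)·!3 = 84·2 = 168
  i=7: C(9,7)·!2 = 36·1 = 36
  i=8: C(9,8)·!1 = 9·0 = 0
  i=9: C(9,9)·!0 = 1·1 = 1
Total = 29143.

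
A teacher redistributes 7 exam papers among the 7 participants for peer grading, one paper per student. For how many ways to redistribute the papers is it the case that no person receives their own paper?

1854

Use !n = n·!(n-1) + (-1)^n.
!7 = 7·265 - 1 = 1854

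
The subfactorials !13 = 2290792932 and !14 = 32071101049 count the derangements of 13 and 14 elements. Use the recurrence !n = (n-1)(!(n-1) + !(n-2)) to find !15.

481066515734

!15 = (15-1)·(!14 + !13) = 14·(32071101049 + 2290792932) = 14·34361893981 = 481066515734.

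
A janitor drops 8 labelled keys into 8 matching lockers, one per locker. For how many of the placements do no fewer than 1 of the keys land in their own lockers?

25487

Sum C(8,i)·!(8-i) for i = 1..8:
  i=1: C(8,1)·!7 = 8·1854 = 14832
  i=2: C(8,2)·!6 = 28·265 = 7420
  i=3: C(8,3)·!5 = 56·44 = 2464
  i=4: C(8,4)·!4 = 70·9 = 630
  i=5: C(8,5)·!3 = 56·2 = 112
  i=6: C(8,6)·!2 = 28·1 = 28
  i=7: C(8,7)·!1 = 8·0 = 0
  i=8: C(8,8)·!0 = 1·1 = 1
Total = 25487.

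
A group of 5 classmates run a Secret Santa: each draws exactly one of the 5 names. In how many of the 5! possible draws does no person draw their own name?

Recurrence: !5 = 5·!4 + (-1)^5.
!5 = 5·9 - 1 = 44

44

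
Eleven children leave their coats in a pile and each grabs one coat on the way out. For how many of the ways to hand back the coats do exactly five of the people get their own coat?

122430

Pick the 5 fixed positions: C(11,5) = 462 ways.
The remaining 6 must be deranged: !6 = 265.
Total: 462 × 265 = 122430.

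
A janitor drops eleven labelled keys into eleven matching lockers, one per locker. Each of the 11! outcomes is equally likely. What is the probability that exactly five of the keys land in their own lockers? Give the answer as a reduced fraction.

Favorable outcomes: C(11,5)·!6 = 462·265 = 122430.
Total outcomes: 11! = 39916800.
Probability = 122430/39916800 = 53/17280.

53/17280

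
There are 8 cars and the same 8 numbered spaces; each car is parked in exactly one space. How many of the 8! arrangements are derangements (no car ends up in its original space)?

Recurrence: !8 = 7·(!7 + !6).
!8 = 7·(1854 + 265) = 7·2119 = 14833

14833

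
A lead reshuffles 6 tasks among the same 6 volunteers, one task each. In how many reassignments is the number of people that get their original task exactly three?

Choose which 3 of the 6 are fixed: C(6,3) = 20.
The other 3 form a derangement: !3 = 2.
Total: 20 × 2 = 40.

40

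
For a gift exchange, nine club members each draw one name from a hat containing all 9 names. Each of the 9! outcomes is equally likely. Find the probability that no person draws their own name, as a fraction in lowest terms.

Favorable outcomes: !9 = 133496.
Total outcomes: 9! = 362880.
Probability = 133496/362880 = 16687/45360.

16687/45360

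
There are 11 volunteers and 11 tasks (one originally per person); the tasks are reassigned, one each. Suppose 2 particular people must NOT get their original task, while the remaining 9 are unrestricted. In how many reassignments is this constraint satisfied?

33022080

Inclusion-exclusion on the 2 forbidden self-matches:
Σ_{j=0}^{2} (-1)^j C(2,j)(11-j)!
= C(2,0)·11! - C(2,1)·10! + C(2,2)·9!
= 39916800 - 7257600 + 362880
= 33022080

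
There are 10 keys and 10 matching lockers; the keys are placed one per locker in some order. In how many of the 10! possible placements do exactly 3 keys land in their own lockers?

222480

Pick the 3 fixed positions: C(10,3) = 120 ways.
The other 7 form a derangement: !7 = 1854.
Total: 120 × 1854 = 222480.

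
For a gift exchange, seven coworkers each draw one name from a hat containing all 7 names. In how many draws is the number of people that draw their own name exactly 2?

924

Pick the 2 fixed positions: C(7,2) = 21 ways.
The other 5 form a derangement: !5 = 44.
Total: 21 × 44 = 924.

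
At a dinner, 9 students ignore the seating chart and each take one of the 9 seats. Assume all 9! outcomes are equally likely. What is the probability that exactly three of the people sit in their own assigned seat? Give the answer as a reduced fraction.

Favorable outcomes: C(9,3)·!6 = 84·265 = 22260.
Total outcomes: 9! = 362880.
Probability = 22260/362880 = 53/864.

53/864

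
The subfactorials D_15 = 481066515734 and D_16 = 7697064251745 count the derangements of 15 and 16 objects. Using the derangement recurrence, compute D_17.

130850092279664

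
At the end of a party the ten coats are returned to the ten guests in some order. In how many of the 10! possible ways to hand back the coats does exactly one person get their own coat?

1334960

Choose which one of the 10 is fixed: C(10,1) = 10.
The other 9 form a derangement: !9 = 133496.
Total: 10 × 133496 = 1334960.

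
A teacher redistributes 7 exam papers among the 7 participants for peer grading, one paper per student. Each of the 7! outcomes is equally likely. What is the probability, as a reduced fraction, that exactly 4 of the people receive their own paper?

1/72

Favorable outcomes: C(7,4)·!3 = 35·2 = 70.
Total outcomes: 7! = 5040.
Probability = 70/5040 = 1/72.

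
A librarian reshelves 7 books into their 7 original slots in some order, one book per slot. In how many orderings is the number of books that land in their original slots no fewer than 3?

407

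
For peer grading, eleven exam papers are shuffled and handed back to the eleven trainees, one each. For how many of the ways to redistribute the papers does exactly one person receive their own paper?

Pick the single fixed position: C(11,1) = 11 ways.
The remaining 10 must be deranged: !10 = 1334961.
Total: 11 × 1334961 = 14684571.

14684571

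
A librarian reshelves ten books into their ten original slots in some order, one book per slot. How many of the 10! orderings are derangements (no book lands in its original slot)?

1334961

Recurrence: !10 = 10·!9 + (-1)^10.
!10 = 10·133496 + 1 = 1334961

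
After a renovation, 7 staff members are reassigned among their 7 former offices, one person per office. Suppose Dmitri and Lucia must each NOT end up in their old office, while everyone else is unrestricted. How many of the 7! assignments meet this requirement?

Inclusion-exclusion on the 2 forbidden self-matches:
Σ_{j=0}^{2} (-1)^j C(2,j)(7-j)!
= C(2,0)·7! - C(2,1)·6! + C(2,2)·5!
= 5040 - 1440 + 120
= 3720

3720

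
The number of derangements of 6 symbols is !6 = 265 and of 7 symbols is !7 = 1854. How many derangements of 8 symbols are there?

14833

!8 = (8-1)·(!7 + !6) = 7·(1854 + 265) = 7·2119 = 14833.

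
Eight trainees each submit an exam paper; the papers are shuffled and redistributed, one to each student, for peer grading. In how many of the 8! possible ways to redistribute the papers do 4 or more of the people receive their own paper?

771

# with exactly i fixed is C(8,i)·!(8-i); sum over i=4..8:
  i=4: C(8,4)·!4 = 70·9 = 630
  i=5: C(8,5)·!3 = 56·2 = 112
  i=6: C(8,6)·!2 = 28·1 = 28
  i=7: C(8,7)·!1 = 8·0 = 0
  i=8: C(8,8)·!0 = 1·1 = 1
Total = 771.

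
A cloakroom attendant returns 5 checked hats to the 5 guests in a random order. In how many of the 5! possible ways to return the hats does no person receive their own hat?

!5 is the nearest integer to 5!/e.
5! = 120, and 120/e ≈ 44.15, so !5 = 44.

44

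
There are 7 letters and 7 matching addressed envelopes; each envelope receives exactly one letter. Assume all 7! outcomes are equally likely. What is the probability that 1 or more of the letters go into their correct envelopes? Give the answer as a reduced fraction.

Favorable outcomes: Σ_{i≥1} C(7,i)·!(7-i) = 7·265 + 21·44 + 35·9 + 35·2 + 21·1 + 7·0 + 1·1 = 3186.
Total outcomes: 7! = 5040.
Probability = 3186/5040 = 177/280.

177/280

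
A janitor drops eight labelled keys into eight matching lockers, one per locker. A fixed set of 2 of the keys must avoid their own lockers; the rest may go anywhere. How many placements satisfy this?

30960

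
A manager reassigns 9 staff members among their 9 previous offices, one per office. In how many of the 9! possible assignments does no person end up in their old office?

133496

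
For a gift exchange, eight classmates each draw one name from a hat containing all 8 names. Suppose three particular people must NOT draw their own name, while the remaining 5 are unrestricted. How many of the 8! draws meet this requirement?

27240

Inclusion-exclusion on the 3 forbidden self-matches:
Σ_{j=0}^{3} (-1)^j C(3,j)(8-j)!
= C(3,0)·8! - C(3,1)·7! + C(3,2)·6! - C(3,3)·5!
= 40320 - 15120 + 2160 - 120
= 27240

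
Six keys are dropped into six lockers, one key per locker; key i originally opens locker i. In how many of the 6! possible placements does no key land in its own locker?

Use !n = (n-1)(!(n-1) + !(n-2)).
!6 = 5·(44 + 9) = 5·53 = 265

265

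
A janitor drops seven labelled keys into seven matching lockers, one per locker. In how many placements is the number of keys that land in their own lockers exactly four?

Choose which 4 of the 7 are fixed: C(7,4) = 35.
The remaining 3 must be deranged: !3 = 2.
Total: 35 × 2 = 70.

70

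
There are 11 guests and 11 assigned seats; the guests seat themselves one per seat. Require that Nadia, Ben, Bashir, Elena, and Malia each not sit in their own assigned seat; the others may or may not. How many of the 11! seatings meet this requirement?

25022880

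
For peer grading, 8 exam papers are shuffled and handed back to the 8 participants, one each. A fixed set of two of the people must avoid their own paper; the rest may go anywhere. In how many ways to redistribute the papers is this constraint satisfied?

30960

Inclusion-exclusion on the 2 forbidden self-matches:
Σ_{j=0}^{2} (-1)^j C(2,j)(8-j)!
= C(2,0)·8! - C(2,1)·7! + C(2,2)·6!
= 40320 - 10080 + 720
= 30960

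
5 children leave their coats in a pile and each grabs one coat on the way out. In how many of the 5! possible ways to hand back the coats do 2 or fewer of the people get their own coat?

109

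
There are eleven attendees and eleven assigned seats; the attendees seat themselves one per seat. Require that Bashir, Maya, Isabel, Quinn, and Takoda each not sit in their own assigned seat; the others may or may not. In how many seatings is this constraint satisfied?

25022880

Inclusion-exclusion on the 5 forbidden self-matches:
Σ_{j=0}^{5} (-1)^j C(5,j)(11-j)!
= C(5,0)·11! - C(5,1)·10! + C(5,2)·9! - C(5,3)·8! + C(5,4)·7! - C(5,5)·6!
= 39916800 - 18144000 + 3628800 - 403200 + 25200 - 720
= 25022880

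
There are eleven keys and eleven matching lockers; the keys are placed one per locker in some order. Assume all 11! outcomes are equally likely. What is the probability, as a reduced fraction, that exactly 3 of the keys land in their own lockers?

2119/34560

Favorable outcomes: C(11,3)·!8 = 165·14833 = 2447445.
Total outcomes: 11! = 39916800.
Probability = 2447445/39916800 = 2119/34560.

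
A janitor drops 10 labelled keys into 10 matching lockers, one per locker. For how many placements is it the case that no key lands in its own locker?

1334961

By inclusion-exclusion, !10 = Σ (-1)^k · 10!/k! for k=0..10
= 10! - 10!/1! + 10!/2! - 10!/3! + 10!/4! - 10!/5! + 10!/6! - 10!/7! + 10!/8! - 10!/9! + 10!/10!
= 3628800 - 3628800 + 1814400 - 604800 + 151200 - 30240 + 5040 - 720 + 90 - 10 + 1
= 1334961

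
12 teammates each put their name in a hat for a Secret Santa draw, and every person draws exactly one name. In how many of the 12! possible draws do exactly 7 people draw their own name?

Choose which 7 of the 12 are fixed: C(12,7) = 792.
The remaining 5 must be deranged: !5 = 44.
Total: 792 × 44 = 34848.

34848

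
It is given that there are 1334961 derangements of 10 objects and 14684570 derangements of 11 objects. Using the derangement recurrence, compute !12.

!12 = (12-1)·(!11 + !10) = 11·(14684570 + 1334961) = 11·16019531 = 176214841.

176214841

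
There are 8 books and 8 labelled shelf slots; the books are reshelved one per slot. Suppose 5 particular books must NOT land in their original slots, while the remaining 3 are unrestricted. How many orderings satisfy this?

21234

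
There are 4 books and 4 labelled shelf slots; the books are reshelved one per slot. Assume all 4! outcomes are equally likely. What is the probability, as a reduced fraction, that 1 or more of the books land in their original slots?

5/8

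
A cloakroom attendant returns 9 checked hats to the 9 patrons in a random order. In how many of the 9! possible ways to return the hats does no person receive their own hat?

Use !n = n·!(n-1) + (-1)^n.
!9 = 9·14833 - 1 = 133496

133496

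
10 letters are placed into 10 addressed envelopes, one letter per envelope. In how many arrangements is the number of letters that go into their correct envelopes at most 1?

Sum C(10,i)·!(10-i) for i = 0..1:
  i=0: C(10,0)·!10 = 1·1334961 = 1334961
  i=1: C(10,1)·!9 = 10·133496 = 1334960
Total = 2669921.

2669921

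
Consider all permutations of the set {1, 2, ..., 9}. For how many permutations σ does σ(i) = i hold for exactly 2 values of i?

Choose which 2 of the 9 are fixed: C(9,2) = 36.
The other 7 form a derangement: !7 = 1854.
Total: 36 × 1854 = 66744.

66744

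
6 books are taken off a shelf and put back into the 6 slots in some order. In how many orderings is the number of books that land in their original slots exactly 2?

135

Choose which 2 of the 6 are fixed: C(6,2) = 15.
The remaining 4 must be deranged: !4 = 9.
Total: 15 × 9 = 135.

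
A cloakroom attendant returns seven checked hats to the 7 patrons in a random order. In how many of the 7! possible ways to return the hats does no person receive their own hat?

1854

The subfactorial !7 = [7!/e] (nearest integer).
7! = 5040, and 5040/e ≈ 1854.11, so !7 = 1854.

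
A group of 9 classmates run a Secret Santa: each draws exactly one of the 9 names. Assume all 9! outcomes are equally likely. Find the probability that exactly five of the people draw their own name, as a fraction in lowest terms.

1/320

Favorable outcomes: C(9,5)·!4 = 126·9 = 1134.
Total outcomes: 9! = 362880.
Probability = 1134/362880 = 1/320.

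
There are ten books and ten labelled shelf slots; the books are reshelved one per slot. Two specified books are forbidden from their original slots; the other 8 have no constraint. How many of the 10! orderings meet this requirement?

2943360

Let A_j be the event that the j-th constrained one is fixed. By inclusion-exclusion over the 2 events:
Σ_{j=0}^{2} (-1)^j C(2,j)(10-j)!
= C(2,0)·10! - C(2,1)·9! + C(2,2)·8!
= 3628800 - 725760 + 40320
= 2943360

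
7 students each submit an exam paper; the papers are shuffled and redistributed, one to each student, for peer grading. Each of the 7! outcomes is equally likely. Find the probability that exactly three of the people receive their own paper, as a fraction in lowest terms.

1/16

Favorable outcomes: C(7,3)·!4 = 35·9 = 315.
Total outcomes: 7! = 5040.
Probability = 315/5040 = 1/16.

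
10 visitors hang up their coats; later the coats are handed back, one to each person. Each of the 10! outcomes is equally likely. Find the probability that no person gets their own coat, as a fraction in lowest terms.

16481/44800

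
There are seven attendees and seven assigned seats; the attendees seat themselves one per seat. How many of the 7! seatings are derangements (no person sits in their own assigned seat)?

1854

The number of derangements of 7 is !7 = Σ_{k=0}^{7} (-1)^k·7!/k!
= 7! - 7!/1! + 7!/2! - 7!/3! + 7!/4! - 7!/5! + 7!/6! - 7!/7!
= 5040 - 5040 + 2520 - 840 + 210 - 42 + 7 - 1
= 1854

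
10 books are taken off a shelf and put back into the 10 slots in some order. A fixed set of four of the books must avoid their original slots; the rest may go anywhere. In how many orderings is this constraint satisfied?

2399760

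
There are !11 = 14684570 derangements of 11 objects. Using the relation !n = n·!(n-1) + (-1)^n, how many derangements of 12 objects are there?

!12 = 12·14684570 + 1 = 176214841.

176214841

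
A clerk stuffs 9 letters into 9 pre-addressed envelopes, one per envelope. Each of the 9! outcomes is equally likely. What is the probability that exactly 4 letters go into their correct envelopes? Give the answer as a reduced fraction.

11/720

Favorable outcomes: C(9,4)·!5 = 126·44 = 5544.
Total outcomes: 9! = 362880.
Probability = 5544/362880 = 11/720.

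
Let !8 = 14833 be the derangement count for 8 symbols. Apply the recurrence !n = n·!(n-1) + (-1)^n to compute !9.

!9 = 9·14833 - 1 = 133496.

133496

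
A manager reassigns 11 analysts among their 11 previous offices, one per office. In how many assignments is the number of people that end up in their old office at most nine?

39916799

# with exactly i fixed is C(11,i)·!(11-i); sum over i=0..9:
  i=0: C(11,0)·!11 = 1·14684570 = 14684570
  i=1: C(11,1)·!10 = 11·1334961 = 14684571
  i=2: C(11,2)·!9 = 55·133496 = 7342280
  i=3: C(11,3)·!8 = 165·14833 = 2447445
  i=4: C(11,4)·!7 = 330·1854 = 611820
  i=5: C(11,5)·!6 = 462·265 = 122430
  i=6: C(11,6)·!5 = 462·44 = 20328
  i=7: C(11,7)·!4 = 330·9 = 2970
  i=8: C(11,8)·!3 = 165·2 = 330
  i=9: C(11,9)·!2 = 55·1 = 55
Total = 39916799.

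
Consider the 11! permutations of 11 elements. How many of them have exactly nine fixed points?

55

Choose which 9 of the 11 are fixed: C(11,9) = 55.
The remaining 2 must be deranged: !2 = 1.
Total: 55 × 1 = 55.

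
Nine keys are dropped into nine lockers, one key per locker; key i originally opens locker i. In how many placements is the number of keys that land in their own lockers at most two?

333737

# with exactly i fixed is C(9,i)·!(9-i); sum over i=0..2:
  i=0: C(9,0)·!9 = 1·133496 = 133496
  i=1: C(9,1)·!8 = 9·14833 = 133497
  i=2: C(9,2)·!7 = 36·1854 = 66744
Total = 333737.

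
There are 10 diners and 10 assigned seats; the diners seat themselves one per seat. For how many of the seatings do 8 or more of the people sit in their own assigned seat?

46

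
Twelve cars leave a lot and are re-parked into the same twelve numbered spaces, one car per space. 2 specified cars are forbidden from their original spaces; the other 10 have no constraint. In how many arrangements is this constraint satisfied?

402796800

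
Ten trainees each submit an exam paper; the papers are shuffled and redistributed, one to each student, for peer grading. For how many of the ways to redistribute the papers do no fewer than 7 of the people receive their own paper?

286

Sum C(10,i)·!(10-i) for i = 7..10:
  i=7: C(10,7)·!3 = 120·2 = 240
  i=8: C(10,8)·!2 = 45·1 = 45
  i=9: C(10,9)·!1 = 10·0 = 0
  i=10: C(10,10)·!0 = 1·1 = 1
Total = 286.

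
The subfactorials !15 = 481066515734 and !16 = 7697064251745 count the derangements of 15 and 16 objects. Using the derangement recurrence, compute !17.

130850092279664

!17 = (17-1)·(!16 + !15) = 16·(7697064251745 + 481066515734) = 16·8178130767479 = 130850092279664.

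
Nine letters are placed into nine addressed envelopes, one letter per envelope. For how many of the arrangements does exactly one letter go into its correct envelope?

Choose which one of the 9 is fixed: C(9,1) = 9.
The remaining 8 must be deranged: !8 = 14833.
Total: 9 × 14833 = 133497.

133497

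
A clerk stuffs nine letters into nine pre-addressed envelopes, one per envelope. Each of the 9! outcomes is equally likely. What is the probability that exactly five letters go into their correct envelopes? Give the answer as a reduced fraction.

1/320

Favorable outcomes: C(9,5)·!4 = 126·9 = 1134.
Total outcomes: 9! = 362880.
Probability = 1134/362880 = 1/320.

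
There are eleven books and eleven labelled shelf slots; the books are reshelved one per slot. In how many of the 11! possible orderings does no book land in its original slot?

The subfactorial !11 = [11!/e] (nearest integer).
11! = 39916800, and 39916800/e ≈ 14684570.08, so !11 = 14684570.

14684570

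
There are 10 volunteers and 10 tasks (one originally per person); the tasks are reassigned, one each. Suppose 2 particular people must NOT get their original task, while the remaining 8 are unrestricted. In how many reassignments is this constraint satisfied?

2943360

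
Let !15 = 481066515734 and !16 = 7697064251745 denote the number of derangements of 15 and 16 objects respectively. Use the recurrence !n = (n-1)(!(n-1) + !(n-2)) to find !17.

!17 = (17-1)·(!16 + !15) = 16·(7697064251745 + 481066515734) = 16·8178130767479 = 130850092279664.

130850092279664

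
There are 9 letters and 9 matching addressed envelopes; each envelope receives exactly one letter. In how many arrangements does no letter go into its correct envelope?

133496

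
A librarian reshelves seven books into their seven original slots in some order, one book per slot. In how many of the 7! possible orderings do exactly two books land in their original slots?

Pick the 2 fixed positions: C(7,2) = 21 ways.
The remaining 5 must be deranged: !5 = 44.
Total: 21 × 44 = 924.

924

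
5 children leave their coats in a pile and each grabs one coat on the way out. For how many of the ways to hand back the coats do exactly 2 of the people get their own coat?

Choose which 2 of the 5 are fixed: C(5,2) = 10.
The other 3 form a derangement: !3 = 2.
Total: 10 × 2 = 20.

20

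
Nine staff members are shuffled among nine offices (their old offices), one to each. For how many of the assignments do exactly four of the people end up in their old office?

5544

Choose which 4 of the 9 are fixed: C(9,4) = 126.
The remaining 5 must be deranged: !5 = 44.
Total: 126 × 44 = 5544.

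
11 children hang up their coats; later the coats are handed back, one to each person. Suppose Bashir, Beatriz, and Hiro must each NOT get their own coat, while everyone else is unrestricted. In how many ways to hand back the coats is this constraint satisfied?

30078720

Let A_j be the event that the j-th constrained one is fixed. By inclusion-exclusion over the 3 events:
Σ_{j=0}^{3} (-1)^j C(3,j)(11-j)!
= C(3,0)·11! - C(3,1)·10! + C(3,2)·9! - C(3,3)·8!
= 39916800 - 10886400 + 1088640 - 40320
= 30078720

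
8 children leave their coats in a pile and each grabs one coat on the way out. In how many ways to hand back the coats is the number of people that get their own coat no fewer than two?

Sum C(8,i)·!(8-i) for i = 2..8:
  i=2: C(8,2)·!6 = 28·265 = 7420
  i=3: C(8,3)·!5 = 56·44 = 2464
  i=4: C(8,4)·!4 = 70·9 = 630
  i=5: C(8,5)·!3 = 56·2 = 112
  i=6: C(8,6)·!2 = 28·1 = 28
  i=7: C(8,7)·!1 = 8·0 = 0
  i=8: C(8,8)·!0 = 1·1 = 1
Total = 10655.

10655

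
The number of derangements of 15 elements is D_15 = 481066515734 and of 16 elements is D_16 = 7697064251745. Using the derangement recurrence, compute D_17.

130850092279664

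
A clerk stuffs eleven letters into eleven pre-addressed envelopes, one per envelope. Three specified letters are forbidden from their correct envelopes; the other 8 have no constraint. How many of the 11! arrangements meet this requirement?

30078720

Let A_j be the event that the j-th constrained one is fixed. By inclusion-exclusion over the 3 events:
Σ_{j=0}^{3} (-1)^j C(3,j)(11-j)!
= C(3,0)·11! - C(3,1)·10! + C(3,2)·9! - C(3,3)·8!
= 39916800 - 10886400 + 1088640 - 40320
= 30078720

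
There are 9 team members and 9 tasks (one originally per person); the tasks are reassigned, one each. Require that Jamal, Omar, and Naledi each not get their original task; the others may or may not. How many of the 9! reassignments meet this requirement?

Inclusion-exclusion on the 3 forbidden self-matches:
Σ_{j=0}^{3} (-1)^j C(3,j)(9-j)!
= C(3,0)·9! - C(3,1)·8! + C(3,2)·7! - C(3,3)·6!
= 362880 - 120960 + 15120 - 720
= 256320

256320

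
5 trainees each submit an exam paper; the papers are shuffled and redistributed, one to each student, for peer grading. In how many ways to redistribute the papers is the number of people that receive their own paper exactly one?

45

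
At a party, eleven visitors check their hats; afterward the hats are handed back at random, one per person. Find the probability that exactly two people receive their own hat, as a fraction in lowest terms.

16687/90720

Favorable outcomes: C(11,2)·!9 = 55·133496 = 7342280.
Total outcomes: 11! = 39916800.
Probability = 7342280/39916800 = 16687/90720.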